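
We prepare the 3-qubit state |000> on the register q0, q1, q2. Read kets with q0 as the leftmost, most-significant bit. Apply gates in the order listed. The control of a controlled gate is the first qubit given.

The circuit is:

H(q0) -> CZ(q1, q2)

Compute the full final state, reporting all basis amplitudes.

The final amplitudes are sqrt(2)/2 on |000>, sqrt(2)/2 on |100>, and 0 on every other basis state.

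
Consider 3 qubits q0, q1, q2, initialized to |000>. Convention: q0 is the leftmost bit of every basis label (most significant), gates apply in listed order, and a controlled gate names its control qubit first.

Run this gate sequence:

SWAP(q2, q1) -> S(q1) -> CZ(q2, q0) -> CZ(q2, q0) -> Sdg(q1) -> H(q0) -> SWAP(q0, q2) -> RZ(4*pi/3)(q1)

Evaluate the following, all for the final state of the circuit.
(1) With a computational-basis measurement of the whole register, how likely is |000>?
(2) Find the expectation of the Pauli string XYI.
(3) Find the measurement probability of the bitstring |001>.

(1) A full measurement returns |000> with probability 1/2. Key observation: gates 2-5 undo each other exactly, leaving only the rest of the circuit to track.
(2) The observable XYI averages to 0.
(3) A full measurement returns |001> with probability 1/2.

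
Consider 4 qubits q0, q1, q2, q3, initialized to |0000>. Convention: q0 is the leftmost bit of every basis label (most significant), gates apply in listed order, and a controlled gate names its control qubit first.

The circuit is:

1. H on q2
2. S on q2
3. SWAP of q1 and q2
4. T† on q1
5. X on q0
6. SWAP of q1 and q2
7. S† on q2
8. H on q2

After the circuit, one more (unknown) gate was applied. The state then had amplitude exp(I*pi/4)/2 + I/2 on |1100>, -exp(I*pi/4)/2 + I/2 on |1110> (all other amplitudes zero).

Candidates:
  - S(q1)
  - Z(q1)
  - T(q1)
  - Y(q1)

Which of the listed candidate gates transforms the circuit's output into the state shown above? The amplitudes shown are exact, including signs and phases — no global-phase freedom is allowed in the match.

The unique candidate consistent with the amplitudes is Y(q1).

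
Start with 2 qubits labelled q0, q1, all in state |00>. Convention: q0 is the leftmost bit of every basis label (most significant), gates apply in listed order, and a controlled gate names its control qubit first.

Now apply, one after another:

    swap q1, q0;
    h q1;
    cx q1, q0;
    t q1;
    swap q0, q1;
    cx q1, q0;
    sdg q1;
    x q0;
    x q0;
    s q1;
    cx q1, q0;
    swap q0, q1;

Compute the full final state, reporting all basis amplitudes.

After the circuit, the state carries amplitude sqrt(2)/2 on |00>, 0 on |01>, 0 on |10>, sqrt(2)*exp(I*pi/4)/2 on |11>. Key observation: the block from step 5 through step 12 cancels to the identity and can be dropped.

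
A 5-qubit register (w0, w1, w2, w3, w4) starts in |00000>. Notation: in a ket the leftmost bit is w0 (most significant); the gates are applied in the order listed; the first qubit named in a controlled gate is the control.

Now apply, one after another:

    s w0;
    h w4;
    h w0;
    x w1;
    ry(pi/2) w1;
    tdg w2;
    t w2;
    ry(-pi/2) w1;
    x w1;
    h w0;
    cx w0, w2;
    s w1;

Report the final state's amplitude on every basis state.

After the circuit, the state carries amplitude sqrt(2)/2 on |00000>, sqrt(2)/2 on |00001>, and 0 on every other basis state.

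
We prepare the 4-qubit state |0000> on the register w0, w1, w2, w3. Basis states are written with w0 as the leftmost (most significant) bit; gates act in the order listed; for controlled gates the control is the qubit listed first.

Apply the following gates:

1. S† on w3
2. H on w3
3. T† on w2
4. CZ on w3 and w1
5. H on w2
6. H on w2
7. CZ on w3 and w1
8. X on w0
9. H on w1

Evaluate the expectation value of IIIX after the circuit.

In the final state, IIIX has expectation 1. Key observation: steps 4-7 multiply out to the identity, so the circuit reduces to the remaining gates.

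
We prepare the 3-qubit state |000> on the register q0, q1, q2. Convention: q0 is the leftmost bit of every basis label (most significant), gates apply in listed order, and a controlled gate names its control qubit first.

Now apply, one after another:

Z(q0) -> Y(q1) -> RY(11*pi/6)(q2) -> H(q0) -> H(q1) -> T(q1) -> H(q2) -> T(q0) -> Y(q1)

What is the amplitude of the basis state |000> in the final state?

The final state's coefficient on |000> equals exp(I*pi/4)/4.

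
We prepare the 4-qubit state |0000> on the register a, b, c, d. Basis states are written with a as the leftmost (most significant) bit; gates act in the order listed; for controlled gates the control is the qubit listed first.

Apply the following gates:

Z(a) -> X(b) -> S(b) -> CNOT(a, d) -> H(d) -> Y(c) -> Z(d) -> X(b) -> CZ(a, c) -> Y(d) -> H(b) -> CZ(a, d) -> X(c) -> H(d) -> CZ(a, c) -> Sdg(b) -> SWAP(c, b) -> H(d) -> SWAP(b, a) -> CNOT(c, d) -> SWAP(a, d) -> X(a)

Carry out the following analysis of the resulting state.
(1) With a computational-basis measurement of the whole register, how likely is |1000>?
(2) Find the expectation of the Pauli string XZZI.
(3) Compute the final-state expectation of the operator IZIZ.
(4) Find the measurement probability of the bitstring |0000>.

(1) Outcome |1000> occurs with probability 1/4.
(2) In the final state, XZZI has expectation 0.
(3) The expectation value of IZIZ is 1.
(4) The probability of measuring |0000> is 1/4.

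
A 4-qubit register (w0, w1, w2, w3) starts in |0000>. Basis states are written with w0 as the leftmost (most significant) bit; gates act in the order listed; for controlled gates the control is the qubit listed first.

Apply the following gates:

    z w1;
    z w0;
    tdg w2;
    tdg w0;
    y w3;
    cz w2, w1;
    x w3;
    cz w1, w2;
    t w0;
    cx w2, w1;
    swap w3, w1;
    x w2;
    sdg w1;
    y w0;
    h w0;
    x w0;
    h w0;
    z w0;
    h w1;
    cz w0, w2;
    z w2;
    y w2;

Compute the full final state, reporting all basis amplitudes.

The resulting statevector has amplitude sqrt(2)*I/2 on |1000>, sqrt(2)*I/2 on |1100>, and 0 on every other basis state. Key observation: the block from step 15 through step 18 cancels to the identity and can be dropped.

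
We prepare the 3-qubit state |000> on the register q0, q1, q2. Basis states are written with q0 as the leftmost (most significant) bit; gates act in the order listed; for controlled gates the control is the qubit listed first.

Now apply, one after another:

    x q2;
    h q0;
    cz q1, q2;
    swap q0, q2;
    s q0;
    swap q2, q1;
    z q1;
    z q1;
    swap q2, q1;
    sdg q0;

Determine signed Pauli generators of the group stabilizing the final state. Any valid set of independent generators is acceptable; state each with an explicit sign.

The final state is stabilized by the group generated by +IIX, -ZII, +IZI; other independent generating sets are equally valid.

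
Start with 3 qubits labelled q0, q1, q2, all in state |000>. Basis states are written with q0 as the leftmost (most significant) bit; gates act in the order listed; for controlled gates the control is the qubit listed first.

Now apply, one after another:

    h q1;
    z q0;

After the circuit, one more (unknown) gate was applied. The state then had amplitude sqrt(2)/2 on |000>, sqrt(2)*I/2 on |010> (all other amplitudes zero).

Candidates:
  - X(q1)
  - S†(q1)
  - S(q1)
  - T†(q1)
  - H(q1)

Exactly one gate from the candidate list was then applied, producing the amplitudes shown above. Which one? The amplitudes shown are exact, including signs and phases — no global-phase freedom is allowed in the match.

The applied gate was S(q1).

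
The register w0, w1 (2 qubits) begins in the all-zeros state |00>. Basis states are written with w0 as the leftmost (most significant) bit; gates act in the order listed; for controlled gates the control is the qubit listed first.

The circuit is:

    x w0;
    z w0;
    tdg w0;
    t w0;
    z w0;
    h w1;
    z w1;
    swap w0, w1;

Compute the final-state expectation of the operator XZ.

The expectation value of XZ is 1. Key observation: gates 2-5 undo each other exactly, leaving only the rest of the circuit to track.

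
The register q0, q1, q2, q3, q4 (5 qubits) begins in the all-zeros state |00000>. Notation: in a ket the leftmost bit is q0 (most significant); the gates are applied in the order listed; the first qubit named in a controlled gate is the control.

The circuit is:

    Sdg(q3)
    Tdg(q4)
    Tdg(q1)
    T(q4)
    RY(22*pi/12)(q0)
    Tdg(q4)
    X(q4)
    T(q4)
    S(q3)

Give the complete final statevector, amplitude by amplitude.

The final amplitudes are (-sqrt(6) - sqrt(2))*exp(I*pi/4)/4 on |00001>, (-sqrt(2) + sqrt(6))*exp(I*pi/4)/4 on |10001>, and 0 on every other basis state.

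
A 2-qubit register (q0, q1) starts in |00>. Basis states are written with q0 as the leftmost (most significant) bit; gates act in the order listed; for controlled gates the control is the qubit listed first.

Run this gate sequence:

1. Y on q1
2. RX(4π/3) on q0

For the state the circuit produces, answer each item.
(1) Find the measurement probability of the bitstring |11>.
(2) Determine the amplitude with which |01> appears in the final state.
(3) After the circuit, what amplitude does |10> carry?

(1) A full measurement returns |11> with probability 3/4.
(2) The amplitude on |01> is -I/2.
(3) The amplitude on |10> is 0.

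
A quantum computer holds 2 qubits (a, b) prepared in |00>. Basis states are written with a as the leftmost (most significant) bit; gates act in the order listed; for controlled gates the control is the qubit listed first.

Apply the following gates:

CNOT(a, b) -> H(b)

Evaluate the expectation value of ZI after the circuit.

The expectation value of ZI is 1.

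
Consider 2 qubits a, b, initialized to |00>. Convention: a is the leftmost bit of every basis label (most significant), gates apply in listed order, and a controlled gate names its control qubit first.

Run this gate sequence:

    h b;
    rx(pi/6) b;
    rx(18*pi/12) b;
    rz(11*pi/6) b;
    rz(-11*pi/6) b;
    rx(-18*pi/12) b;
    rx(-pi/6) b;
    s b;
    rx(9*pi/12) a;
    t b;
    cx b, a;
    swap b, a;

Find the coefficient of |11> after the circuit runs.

|11> carries amplitude sqrt(4 - 2*sqrt(2))*exp(3*I*pi/4)/4 in the final state. Key observation: gates 2-7 undo each other exactly, leaving only the rest of the circuit to track.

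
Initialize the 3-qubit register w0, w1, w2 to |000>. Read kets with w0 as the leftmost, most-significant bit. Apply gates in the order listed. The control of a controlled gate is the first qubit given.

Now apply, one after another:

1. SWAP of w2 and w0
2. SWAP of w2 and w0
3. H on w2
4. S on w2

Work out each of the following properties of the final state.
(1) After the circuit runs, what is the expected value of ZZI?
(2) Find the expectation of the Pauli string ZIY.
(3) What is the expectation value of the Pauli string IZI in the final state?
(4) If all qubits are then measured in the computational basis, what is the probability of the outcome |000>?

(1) In the final state, ZZI has expectation 1. Key observation: gates 1-2 undo each other exactly, leaving only the rest of the circuit to track.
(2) The observable ZIY averages to 1.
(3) The expectation value of IZI is 1.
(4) The probability of measuring |000> is 1/2.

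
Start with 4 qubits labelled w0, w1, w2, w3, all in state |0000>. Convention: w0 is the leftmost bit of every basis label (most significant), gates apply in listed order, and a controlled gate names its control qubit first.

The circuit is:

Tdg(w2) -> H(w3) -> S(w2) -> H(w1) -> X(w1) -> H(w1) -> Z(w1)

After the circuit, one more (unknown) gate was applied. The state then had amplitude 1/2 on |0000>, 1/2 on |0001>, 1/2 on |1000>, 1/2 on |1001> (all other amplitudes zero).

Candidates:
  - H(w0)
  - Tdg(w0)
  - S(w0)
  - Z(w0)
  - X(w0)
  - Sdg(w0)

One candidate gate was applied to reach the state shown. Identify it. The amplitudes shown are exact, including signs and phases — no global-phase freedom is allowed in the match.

The unique candidate consistent with the amplitudes is H(w0). Key observation: gates 4-7 undo each other exactly, leaving only the rest of the circuit to track.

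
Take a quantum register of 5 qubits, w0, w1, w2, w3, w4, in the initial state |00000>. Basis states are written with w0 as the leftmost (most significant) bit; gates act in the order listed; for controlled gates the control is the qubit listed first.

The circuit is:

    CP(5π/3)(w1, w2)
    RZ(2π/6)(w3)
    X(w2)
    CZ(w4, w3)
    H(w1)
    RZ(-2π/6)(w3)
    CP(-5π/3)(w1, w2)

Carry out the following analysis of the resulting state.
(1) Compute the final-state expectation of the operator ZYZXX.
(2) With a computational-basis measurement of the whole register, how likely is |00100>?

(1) The expectation value of ZYZXX is 0.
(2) Outcome |00100> occurs with probability 1/2.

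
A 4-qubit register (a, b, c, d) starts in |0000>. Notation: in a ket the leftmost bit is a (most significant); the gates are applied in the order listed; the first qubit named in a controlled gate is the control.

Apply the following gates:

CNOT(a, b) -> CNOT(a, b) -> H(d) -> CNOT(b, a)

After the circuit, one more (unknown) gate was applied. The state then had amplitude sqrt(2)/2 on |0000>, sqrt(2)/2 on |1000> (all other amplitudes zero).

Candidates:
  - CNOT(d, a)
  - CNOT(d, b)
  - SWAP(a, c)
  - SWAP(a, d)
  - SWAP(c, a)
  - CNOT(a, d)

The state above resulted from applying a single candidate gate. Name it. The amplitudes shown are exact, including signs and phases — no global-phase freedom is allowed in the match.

The unique candidate consistent with the amplitudes is SWAP(a, d). Key observation: gates 1-2 undo each other exactly, leaving only the rest of the circuit to track.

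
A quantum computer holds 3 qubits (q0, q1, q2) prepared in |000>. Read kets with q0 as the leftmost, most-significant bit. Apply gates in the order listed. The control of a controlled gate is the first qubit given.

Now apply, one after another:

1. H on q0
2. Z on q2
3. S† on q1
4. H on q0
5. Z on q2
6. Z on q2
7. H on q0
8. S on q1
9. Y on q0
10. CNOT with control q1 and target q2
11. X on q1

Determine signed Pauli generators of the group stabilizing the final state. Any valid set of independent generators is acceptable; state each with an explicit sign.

One valid set of independent stabilizer generators is -XII, -IZI, +IIZ (any independent generating set of the same group is equally correct). Key observation: steps 3-8 multiply out to the identity, so the circuit reduces to the remaining gates.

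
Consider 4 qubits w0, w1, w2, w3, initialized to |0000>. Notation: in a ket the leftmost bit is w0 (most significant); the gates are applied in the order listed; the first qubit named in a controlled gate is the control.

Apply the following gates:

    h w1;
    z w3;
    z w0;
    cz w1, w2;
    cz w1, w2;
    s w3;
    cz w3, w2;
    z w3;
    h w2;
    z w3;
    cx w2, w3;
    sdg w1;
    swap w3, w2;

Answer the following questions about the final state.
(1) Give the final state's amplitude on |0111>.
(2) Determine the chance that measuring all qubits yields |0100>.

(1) The final state's coefficient on |0111> equals -I/2.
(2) The probability of measuring |0100> is 1/4.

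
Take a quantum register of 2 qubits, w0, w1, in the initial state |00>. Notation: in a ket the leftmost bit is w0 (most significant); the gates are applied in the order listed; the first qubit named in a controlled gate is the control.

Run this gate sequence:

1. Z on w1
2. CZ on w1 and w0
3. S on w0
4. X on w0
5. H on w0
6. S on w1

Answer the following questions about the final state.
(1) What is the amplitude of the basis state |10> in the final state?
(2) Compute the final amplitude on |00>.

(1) The final state's coefficient on |10> equals -sqrt(2)/2.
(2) |00> carries amplitude sqrt(2)/2 in the final state.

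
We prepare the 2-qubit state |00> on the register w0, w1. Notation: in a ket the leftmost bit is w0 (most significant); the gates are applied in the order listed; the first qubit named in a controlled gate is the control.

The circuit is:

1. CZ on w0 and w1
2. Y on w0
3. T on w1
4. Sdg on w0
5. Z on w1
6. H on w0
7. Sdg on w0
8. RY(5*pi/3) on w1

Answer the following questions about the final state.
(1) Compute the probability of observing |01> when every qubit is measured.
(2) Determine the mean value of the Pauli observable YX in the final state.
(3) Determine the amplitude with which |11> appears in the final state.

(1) The probability of measuring |01> is 1/8.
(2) The expectation value of YX is -sqrt(3)/2.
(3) The amplitude on |11> is sqrt(2)*I/4.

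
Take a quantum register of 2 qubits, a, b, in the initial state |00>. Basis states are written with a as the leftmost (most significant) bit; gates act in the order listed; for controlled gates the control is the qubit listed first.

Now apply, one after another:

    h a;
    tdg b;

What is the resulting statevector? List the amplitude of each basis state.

The final amplitudes are sqrt(2)/2 on |00>, 0 on |01>, sqrt(2)/2 on |10>, 0 on |11>.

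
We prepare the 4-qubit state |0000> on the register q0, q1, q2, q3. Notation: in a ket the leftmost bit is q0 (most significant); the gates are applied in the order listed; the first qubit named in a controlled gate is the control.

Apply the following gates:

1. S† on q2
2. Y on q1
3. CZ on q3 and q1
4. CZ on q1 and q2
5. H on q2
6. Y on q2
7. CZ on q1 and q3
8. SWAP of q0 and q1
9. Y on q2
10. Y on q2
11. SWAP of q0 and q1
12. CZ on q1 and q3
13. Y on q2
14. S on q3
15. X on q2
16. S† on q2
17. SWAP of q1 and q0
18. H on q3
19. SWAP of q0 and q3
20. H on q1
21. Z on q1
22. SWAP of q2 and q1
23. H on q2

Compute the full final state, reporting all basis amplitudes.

After the circuit, the state carries amplitude I/2 on |0011>, 1/2 on |0111>, I/2 on |1011>, 1/2 on |1111>, and 0 on every other basis state. Key observation: gates 6-13 undo each other exactly, leaving only the rest of the circuit to track.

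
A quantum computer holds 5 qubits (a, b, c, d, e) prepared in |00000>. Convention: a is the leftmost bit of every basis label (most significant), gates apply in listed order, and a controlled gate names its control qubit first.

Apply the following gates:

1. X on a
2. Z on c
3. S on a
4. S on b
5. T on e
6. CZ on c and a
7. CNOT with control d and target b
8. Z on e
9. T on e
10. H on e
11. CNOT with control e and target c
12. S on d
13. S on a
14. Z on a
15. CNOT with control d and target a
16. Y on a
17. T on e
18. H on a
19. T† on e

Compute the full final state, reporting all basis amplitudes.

After the circuit, the state carries amplitude -I/2 on |00000>, -I/2 on |00101>, -I/2 on |10000>, -I/2 on |10101>, and 0 on every other basis state.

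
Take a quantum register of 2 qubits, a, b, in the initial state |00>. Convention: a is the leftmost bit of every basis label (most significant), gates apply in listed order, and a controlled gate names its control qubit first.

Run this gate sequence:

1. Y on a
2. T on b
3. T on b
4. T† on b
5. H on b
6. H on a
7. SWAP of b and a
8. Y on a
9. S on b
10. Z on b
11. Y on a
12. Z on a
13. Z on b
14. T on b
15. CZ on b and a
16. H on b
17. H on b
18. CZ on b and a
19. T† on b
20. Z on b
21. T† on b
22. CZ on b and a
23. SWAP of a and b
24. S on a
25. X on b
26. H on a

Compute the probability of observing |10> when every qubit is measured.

Outcome |10> occurs with probability 1/4 - sqrt(2)/8.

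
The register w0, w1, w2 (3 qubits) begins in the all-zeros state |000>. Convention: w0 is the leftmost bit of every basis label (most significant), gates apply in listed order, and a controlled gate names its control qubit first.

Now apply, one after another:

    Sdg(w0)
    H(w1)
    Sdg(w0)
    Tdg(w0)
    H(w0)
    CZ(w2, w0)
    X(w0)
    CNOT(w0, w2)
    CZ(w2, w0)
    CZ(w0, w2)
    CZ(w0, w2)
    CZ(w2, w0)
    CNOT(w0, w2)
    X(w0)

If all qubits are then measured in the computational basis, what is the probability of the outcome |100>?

A full measurement returns |100> with probability 1/4. Key observation: steps 7-14 multiply out to the identity, so the circuit reduces to the remaining gates.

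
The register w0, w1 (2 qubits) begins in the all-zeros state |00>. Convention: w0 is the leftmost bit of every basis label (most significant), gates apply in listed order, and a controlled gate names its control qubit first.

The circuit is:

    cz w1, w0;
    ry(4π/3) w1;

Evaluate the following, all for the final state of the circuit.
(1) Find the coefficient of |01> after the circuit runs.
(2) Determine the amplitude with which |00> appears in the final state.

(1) The amplitude on |01> is sqrt(3)/2.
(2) The amplitude on |00> is -1/2.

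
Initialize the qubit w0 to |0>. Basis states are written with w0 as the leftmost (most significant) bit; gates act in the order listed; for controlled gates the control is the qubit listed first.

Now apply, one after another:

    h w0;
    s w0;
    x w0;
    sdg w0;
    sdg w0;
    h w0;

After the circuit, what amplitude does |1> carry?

|1> carries amplitude 1/2 + I/2 in the final state.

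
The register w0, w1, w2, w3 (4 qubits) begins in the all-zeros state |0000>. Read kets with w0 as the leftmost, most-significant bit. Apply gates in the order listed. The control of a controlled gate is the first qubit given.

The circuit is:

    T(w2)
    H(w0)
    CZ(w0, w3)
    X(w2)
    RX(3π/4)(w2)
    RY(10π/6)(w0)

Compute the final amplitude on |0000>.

The final state's coefficient on |0000> equals sqrt(2)*I*sqrt(sqrt(2) + 2)/8 + sqrt(6)*I*sqrt(sqrt(2) + 2)/8.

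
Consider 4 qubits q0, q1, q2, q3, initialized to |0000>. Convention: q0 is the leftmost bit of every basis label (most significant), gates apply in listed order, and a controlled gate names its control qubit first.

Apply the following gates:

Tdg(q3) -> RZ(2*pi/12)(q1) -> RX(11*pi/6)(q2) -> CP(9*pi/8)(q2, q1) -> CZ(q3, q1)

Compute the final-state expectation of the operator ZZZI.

The observable ZZZI averages to sqrt(3)/2.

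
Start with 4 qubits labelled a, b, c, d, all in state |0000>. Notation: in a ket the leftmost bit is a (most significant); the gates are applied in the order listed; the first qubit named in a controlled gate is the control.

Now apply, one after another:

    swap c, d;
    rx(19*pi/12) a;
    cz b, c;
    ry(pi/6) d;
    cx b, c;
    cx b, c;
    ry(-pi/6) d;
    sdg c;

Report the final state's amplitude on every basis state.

After the circuit, the state carries amplitude -sqrt(sqrt(2) + 2)/4 - sqrt(6 - 3*sqrt(2))/4 on |0000>, -I*sqrt(3*sqrt(2) + 6)/4 + I*sqrt(2 - sqrt(2))/4 on |1000>, and 0 on every other basis state. Key observation: gates 4-7 undo each other exactly, leaving only the rest of the circuit to track.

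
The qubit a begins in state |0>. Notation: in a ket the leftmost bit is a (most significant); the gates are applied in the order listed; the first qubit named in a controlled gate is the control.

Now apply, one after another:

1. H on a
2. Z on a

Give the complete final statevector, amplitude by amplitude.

After the circuit, the state carries amplitude sqrt(2)/2 on |0>, -sqrt(2)/2 on |1>.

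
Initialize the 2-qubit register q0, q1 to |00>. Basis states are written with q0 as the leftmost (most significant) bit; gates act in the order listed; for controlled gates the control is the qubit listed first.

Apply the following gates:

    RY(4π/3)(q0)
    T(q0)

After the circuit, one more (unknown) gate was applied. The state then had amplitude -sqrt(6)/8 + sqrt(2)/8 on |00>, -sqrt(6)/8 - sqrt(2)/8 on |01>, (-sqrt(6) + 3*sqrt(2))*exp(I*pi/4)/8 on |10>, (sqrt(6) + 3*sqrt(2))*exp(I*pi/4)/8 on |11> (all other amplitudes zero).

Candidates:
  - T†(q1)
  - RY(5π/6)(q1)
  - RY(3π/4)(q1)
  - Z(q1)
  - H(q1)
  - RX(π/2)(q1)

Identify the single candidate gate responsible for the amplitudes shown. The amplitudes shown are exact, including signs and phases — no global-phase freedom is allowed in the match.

The unique candidate consistent with the amplitudes is RY(5π/6)(q1).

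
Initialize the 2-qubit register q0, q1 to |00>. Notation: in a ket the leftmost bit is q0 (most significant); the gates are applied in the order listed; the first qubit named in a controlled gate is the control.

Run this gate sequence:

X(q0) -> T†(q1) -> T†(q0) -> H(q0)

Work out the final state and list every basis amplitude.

After the circuit, the state carries amplitude -sqrt(2)*exp(3*I*pi/4)/2 on |00>, 0 on |01>, sqrt(2)*exp(3*I*pi/4)/2 on |10>, 0 on |11>.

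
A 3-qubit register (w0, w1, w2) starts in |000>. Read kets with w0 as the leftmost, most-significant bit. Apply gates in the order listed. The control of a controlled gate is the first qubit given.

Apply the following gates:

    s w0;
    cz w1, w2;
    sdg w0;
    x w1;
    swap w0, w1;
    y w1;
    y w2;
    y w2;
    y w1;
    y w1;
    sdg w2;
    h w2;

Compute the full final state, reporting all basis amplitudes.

The resulting statevector has amplitude sqrt(2)*I/2 on |110>, sqrt(2)*I/2 on |111>, and 0 on every other basis state. Key observation: gates 6-9 undo each other exactly, leaving only the rest of the circuit to track.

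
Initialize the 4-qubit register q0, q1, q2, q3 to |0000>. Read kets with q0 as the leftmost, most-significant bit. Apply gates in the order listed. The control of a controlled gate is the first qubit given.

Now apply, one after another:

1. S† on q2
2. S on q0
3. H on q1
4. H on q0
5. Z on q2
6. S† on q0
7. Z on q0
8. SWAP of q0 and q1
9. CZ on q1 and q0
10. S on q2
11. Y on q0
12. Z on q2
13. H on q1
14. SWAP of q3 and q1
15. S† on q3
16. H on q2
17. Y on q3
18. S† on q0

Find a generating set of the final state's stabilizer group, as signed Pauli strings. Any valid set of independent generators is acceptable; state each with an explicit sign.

One valid set of independent stabilizer generators is +XIIZ, +IIXI, -ZIIX, +IZII (any independent generating set of the same group is equally correct).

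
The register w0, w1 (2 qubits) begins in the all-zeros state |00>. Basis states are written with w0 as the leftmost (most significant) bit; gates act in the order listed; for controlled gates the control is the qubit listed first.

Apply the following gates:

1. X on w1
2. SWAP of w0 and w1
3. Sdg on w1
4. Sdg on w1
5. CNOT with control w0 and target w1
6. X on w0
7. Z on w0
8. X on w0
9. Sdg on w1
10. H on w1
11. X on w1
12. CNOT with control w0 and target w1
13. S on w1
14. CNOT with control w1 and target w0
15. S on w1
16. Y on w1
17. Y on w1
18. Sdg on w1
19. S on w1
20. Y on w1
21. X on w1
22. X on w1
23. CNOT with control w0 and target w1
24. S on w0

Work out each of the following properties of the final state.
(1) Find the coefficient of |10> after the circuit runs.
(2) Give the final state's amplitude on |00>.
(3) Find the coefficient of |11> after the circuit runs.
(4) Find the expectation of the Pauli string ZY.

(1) The final state's coefficient on |10> equals sqrt(2)*I/2. Key observation: the block from step 15 through step 18 cancels to the identity and can be dropped.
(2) The amplitude on |00> is -sqrt(2)/2.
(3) |11> carries amplitude 0 in the final state.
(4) The expectation value of ZY is 0.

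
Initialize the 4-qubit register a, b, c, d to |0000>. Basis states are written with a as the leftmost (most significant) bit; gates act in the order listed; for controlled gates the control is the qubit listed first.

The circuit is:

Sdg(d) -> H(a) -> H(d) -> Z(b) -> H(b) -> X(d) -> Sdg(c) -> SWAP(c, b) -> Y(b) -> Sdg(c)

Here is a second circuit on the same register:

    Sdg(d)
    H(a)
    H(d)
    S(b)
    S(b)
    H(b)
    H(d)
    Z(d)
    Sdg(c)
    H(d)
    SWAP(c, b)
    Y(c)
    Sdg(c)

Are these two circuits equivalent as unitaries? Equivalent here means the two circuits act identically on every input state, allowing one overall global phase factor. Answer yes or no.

No: there is an input state on which the two circuits produce genuinely different outputs (not merely differing by a phase).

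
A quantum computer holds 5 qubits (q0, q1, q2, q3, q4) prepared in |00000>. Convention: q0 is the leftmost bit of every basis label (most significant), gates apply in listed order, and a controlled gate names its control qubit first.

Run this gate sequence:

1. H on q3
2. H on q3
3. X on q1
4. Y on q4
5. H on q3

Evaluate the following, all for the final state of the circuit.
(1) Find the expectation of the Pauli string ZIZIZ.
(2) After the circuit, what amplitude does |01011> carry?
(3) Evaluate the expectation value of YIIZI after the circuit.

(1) The expectation value of ZIZIZ is -1.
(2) |01011> carries amplitude sqrt(2)*I/2 in the final state.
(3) The observable YIIZI averages to 0.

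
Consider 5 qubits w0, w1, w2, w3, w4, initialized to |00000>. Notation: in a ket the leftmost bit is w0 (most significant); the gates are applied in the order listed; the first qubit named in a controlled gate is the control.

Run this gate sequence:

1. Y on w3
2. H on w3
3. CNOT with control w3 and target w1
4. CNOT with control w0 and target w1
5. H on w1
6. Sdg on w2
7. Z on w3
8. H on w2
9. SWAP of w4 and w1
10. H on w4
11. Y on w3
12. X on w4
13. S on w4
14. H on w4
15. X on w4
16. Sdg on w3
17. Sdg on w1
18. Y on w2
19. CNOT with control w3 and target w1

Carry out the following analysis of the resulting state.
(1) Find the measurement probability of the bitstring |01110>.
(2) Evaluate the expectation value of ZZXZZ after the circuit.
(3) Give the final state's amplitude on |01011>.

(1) Outcome |01110> occurs with probability 1/8.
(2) The expectation value of ZZXZZ is 0.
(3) The amplitude on |01011> is sqrt(2)*I/4.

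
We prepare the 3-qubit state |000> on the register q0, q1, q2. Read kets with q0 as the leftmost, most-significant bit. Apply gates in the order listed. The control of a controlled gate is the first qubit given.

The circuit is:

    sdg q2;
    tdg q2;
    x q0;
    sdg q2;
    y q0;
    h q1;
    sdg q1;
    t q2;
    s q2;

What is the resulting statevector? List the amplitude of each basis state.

After the circuit, the state carries amplitude -sqrt(2)*I/2 on |000>, -sqrt(2)/2 on |010>, and 0 on every other basis state.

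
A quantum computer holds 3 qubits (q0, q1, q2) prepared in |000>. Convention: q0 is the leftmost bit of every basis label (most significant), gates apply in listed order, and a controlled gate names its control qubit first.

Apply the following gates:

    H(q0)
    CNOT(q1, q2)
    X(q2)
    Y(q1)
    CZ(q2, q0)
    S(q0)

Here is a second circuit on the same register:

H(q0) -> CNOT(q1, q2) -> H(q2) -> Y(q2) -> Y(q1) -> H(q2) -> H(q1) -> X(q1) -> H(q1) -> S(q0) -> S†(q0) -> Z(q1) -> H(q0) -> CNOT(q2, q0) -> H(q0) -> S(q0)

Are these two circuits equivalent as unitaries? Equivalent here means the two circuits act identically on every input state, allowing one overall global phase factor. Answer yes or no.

No: there is an input state on which the two circuits produce genuinely different outputs (not merely differing by a phase).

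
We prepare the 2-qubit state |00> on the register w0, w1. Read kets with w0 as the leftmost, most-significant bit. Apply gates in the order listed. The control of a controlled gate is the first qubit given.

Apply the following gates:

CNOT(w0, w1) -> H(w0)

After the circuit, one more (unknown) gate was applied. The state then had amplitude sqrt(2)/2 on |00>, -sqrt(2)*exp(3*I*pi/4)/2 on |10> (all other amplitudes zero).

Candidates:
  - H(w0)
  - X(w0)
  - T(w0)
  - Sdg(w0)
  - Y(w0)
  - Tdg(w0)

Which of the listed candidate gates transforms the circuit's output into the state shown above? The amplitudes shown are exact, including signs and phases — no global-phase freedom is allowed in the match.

It was Tdg(w0) that produced the state shown.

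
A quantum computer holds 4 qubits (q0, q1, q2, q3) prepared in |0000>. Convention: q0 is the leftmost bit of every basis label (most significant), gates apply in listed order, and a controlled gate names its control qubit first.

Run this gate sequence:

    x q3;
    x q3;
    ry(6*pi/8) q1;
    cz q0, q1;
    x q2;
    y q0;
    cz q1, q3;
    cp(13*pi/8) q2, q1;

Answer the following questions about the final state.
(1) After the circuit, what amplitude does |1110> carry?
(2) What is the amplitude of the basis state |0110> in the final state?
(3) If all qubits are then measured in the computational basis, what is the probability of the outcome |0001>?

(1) |1110> carries amplitude sqrt(sqrt(2) + 2)*exp(I*pi/8)/2 in the final state. Key observation: steps 1-2 multiply out to the identity, so the circuit reduces to the remaining gates.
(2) The amplitude on |0110> is 0.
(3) A full measurement returns |0001> with probability 0.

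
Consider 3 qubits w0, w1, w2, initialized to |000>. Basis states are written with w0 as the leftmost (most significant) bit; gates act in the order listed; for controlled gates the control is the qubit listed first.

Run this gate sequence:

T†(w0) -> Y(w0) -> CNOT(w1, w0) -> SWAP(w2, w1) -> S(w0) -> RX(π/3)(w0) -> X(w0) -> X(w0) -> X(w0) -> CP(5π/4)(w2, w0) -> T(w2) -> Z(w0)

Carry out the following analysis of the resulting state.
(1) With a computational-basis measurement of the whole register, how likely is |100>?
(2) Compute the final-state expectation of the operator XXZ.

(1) Outcome |100> occurs with probability 1/4. Key observation: the block from step 8 through step 9 cancels to the identity and can be dropped.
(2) The observable XXZ averages to 0.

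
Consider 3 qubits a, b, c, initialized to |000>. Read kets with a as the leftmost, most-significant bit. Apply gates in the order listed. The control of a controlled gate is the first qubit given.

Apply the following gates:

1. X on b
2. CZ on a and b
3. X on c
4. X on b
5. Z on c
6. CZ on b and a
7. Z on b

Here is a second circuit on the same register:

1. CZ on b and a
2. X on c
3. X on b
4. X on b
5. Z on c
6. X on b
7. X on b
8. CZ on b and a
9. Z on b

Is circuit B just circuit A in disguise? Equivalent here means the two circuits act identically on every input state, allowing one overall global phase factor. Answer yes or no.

No: there is an input state on which the two circuits produce genuinely different outputs (not merely differing by a phase).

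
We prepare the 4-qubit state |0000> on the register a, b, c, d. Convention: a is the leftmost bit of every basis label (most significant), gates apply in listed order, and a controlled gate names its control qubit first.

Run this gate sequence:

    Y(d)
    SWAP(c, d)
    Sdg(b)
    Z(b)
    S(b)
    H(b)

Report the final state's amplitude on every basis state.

The resulting statevector has amplitude sqrt(2)*I/2 on |0010>, sqrt(2)*I/2 on |0110>, and 0 on every other basis state.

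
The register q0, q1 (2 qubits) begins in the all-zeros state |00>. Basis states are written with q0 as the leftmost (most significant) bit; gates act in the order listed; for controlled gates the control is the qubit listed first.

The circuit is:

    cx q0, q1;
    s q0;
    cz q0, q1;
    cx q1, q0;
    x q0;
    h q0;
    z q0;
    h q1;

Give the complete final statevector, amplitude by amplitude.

The final amplitudes are 1/2 on |00>, 1/2 on |01>, 1/2 on |10>, 1/2 on |11>.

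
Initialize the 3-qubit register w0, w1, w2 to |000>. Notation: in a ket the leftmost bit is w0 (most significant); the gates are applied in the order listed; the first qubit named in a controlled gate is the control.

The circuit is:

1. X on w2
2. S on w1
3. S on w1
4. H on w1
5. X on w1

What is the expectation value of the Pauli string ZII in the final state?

The expectation value of ZII is 1.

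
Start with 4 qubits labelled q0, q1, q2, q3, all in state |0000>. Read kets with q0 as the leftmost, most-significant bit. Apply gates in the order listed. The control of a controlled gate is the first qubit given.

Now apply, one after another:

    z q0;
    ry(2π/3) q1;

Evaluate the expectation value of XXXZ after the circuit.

The expectation value of XXXZ is 0.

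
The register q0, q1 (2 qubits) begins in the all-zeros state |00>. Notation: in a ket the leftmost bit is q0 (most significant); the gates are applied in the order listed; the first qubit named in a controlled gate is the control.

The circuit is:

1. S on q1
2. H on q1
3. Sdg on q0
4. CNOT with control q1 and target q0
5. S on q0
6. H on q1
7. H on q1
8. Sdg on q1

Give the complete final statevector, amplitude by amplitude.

The final amplitudes are sqrt(2)/2 on |00>, 0 on |01>, 0 on |10>, sqrt(2)/2 on |11>.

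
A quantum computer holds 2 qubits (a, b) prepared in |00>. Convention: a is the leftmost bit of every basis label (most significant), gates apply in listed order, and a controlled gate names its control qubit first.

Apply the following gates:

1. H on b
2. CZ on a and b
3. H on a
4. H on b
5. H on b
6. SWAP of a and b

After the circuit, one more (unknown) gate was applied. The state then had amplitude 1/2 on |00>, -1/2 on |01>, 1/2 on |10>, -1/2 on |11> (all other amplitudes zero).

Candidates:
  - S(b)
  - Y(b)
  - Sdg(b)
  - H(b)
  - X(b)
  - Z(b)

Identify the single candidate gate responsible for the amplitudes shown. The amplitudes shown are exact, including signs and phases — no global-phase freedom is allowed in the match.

The unique candidate consistent with the amplitudes is Z(b). Key observation: the block from step 4 through step 5 cancels to the identity and can be dropped.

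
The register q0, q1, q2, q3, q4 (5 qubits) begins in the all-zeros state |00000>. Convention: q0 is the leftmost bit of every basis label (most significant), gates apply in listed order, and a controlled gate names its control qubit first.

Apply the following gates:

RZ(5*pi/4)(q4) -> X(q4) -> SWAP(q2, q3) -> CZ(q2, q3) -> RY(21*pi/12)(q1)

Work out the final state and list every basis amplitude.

After the circuit, the state carries amplitude sqrt(sqrt(2) + 2)*exp(3*I*pi/8)/2 on |00001>, -sqrt(2 - sqrt(2))*exp(3*I*pi/8)/2 on |01001>, and 0 on every other basis state.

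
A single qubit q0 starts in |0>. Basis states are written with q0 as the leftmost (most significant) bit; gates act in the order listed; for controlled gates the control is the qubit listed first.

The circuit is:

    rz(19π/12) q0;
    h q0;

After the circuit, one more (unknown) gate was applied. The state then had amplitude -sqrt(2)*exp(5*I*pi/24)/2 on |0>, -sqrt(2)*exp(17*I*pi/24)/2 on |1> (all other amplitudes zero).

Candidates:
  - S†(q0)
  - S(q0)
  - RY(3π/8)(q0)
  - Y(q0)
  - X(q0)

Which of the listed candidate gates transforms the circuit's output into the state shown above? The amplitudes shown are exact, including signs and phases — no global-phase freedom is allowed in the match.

It was S(q0) that produced the state shown.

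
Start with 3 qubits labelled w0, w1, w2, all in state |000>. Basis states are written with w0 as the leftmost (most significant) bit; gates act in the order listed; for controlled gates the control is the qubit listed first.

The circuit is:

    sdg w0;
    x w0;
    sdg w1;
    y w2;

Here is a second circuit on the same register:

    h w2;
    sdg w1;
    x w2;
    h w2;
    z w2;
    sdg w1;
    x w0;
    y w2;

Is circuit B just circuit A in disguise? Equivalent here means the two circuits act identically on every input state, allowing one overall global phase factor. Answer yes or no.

No, they are not equivalent — no single phase factor reconciles the two unitaries.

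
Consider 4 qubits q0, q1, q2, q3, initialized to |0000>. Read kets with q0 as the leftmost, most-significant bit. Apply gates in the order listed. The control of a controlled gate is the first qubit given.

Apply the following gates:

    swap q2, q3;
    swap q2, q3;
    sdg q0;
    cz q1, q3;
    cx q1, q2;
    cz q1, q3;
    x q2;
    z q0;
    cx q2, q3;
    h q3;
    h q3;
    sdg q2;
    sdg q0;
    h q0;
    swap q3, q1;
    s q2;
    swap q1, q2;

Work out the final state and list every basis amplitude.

The resulting statevector has amplitude sqrt(2)/2 on |0110>, sqrt(2)/2 on |1110>, and 0 on every other basis state.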